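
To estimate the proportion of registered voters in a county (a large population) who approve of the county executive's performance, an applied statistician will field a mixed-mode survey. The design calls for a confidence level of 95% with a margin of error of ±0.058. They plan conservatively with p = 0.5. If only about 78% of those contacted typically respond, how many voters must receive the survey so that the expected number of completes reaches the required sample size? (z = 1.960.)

367

Completed interviews needed: n₀ = 1.960² × 0.2500 / 0.058² ≈ 285.49 → 286.
At a 78% response rate, contacts needed = 286 / 0.78 ≈ 366.67 → 367.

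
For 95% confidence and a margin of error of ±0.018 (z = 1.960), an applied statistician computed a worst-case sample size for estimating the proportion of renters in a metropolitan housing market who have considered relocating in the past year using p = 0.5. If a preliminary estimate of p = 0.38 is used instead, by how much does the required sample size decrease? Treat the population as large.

Conservative (p = 0.5): n = 1.960² × 0.25 / 0.018² ≈ 2964.20 → 2965.
Using p = 0.38: p(1−p) = 0.2356, so n = 1.960² × 0.2356 / 0.018² ≈ 2793.46 → 2794.
Reduction: 2965 − 2794 = 171.

171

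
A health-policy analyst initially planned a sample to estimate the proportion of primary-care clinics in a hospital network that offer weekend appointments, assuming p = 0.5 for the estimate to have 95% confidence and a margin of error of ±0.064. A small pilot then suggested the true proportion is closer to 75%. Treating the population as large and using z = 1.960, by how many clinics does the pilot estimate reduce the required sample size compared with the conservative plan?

Conservative (p = 0.5): n = 1.960² × 0.25 / 0.064² ≈ 234.47 → 235.
Using p = 0.75: p(1−p) = 0.1875, so n = 1.960² × 0.1875 / 0.064² ≈ 175.85 → 176.
Reduction: 235 − 176 = 59.

59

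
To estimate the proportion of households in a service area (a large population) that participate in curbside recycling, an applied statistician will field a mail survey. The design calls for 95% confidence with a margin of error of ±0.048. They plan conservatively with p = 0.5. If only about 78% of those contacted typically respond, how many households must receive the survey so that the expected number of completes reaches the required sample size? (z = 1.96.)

535

Completed interviews needed: n₀ = 1.96² × 0.2500 / 0.048² ≈ 416.84 → 417.
At a 78% response rate, contacts needed = 417 / 0.78 ≈ 534.62 → 535.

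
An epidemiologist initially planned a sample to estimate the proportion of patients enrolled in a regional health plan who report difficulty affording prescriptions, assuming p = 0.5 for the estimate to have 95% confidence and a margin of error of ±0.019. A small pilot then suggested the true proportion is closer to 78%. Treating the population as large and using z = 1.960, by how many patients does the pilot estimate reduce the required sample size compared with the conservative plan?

834

Conservative (p = 0.5): n = 1.960² × 0.25 / 0.019² ≈ 2660.39 → 2661.
Using p = 0.78: p(1−p) = 0.1716, so n = 1.960² × 0.1716 / 0.019² ≈ 1826.09 → 1827.
Reduction: 2661 − 1827 = 834.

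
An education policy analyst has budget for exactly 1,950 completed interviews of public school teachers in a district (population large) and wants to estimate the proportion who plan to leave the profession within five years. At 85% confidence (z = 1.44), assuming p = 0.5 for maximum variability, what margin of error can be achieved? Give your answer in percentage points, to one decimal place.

SE(p̂) = √[p(1−p)/n] = √[0.2500/1950] = 0.01132.
E = z × SE = 1.44 × 0.01132 = 0.01630, or 1.6 percentage points.

1.6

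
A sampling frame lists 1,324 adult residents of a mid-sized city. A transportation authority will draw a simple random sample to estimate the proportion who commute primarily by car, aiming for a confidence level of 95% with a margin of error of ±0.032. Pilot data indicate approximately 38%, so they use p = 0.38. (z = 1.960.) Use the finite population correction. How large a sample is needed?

531

Unadjusted: n₀ = 1.960² × 0.38 × 0.62 / 0.032² ≈ 883.87, so n₀ = 884.
Finite population correction with N = 1,324: n = n₀ / (1 + (n₀−1)/N) = 884 / (1 + 883/1324) = 884 / 1.6669 ≈ 530.32.
Rounding up, n = 531.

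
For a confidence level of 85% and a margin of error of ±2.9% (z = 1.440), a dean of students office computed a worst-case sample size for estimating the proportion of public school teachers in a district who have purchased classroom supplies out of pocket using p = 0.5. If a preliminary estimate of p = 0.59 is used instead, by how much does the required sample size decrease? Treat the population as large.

20

Conservative (p = 0.5): n = 1.440² × 0.25 / 0.029² ≈ 616.41 → 617.
Using p = 0.59: p(1−p) = 0.2419, so n = 1.440² × 0.2419 / 0.029² ≈ 596.44 → 597.
Reduction: 617 − 597 = 20.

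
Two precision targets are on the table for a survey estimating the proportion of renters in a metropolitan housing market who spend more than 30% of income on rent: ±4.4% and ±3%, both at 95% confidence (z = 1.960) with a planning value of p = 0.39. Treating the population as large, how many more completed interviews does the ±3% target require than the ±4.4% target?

543

At ±4.4%: n = 1.960² × 0.2379 / 0.044² ≈ 472.06 → 473.
At ±3%: n = 1.960² × 0.2379 / 0.030² ≈ 1015.46 → 1016.
Additional respondents: 1016 − 473 = 543.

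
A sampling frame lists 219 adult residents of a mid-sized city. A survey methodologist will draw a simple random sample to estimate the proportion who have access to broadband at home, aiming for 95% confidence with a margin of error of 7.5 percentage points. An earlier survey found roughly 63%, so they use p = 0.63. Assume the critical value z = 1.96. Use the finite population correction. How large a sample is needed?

Unadjusted: n₀ = 1.96² × 0.63 × 0.37 / 0.075² ≈ 159.20, so n₀ = 160.
Finite population correction with N = 219: n = n₀ / (1 + (n₀−1)/N) = 160 / (1 + 159/219) = 160 / 1.7260 ≈ 92.70.
Rounding up, n = 93.

93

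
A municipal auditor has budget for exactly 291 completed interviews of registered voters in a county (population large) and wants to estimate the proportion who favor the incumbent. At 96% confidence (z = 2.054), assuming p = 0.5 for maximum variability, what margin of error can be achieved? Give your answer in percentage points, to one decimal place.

SE(p̂) = √[p(1−p)/n] = √[0.2500/291] = 0.02931.
E = z × SE = 2.054 × 0.02931 = 0.06020, or 6.0 percentage points.

6.0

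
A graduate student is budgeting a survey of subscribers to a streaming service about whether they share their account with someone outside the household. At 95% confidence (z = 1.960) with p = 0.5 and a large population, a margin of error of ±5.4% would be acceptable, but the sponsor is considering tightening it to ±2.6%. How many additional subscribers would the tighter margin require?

At ±5.4%: n = 1.960² × 0.2500 / 0.054² ≈ 329.36 → 330.
At ±2.6%: n = 1.960² × 0.2500 / 0.026² ≈ 1420.71 → 1421.
Additional respondents: 1421 − 330 = 1091.

1091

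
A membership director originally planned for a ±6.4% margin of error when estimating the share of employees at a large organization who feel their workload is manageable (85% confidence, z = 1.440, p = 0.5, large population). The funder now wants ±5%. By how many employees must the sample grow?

81

At ±6.4%: n = 1.440² × 0.2500 / 0.064² ≈ 126.56 → 127.
At ±5%: n = 1.440² × 0.2500 / 0.050² ≈ 207.36 → 208.
Additional respondents: 208 − 127 = 81.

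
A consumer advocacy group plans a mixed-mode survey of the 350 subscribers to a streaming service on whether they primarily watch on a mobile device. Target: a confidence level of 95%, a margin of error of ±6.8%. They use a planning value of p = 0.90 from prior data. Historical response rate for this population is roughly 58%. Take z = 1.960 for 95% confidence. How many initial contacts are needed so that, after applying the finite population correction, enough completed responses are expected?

107

Completed interviews needed (unadjusted): n₀ = 1.960² × 0.0900 / 0.068² ≈ 74.77 → 75.
FPC for N = 350: n = 75 / (1 + 74/350) = 75 / 1.2114 ≈ 61.91 → 62.
At a 58% response rate, contacts needed = 62 / 0.58 ≈ 106.90 → 107.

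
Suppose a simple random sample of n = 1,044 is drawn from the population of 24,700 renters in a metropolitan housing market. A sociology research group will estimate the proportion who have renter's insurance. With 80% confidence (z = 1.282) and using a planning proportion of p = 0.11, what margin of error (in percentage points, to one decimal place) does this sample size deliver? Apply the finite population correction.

1.2

Finite-population factor: (N−n)/(N−1) = (24700−1044)/(24700−1) = 0.9578.
SE(p̂) = √[p(1−p)/n · (N−n)/(N−1)] = √[0.0979/1044 × 0.9578] = 0.00948.
E = z × SE = 1.282 × 0.00948 = 0.01215 ≈ 1.2 percentage points.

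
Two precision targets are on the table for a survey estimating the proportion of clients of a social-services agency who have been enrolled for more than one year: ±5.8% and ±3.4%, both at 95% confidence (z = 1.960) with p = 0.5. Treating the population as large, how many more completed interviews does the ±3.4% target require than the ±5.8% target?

At ±5.8%: n = 1.960² × 0.2500 / 0.058² ≈ 285.49 → 286.
At ±3.4%: n = 1.960² × 0.2500 / 0.034² ≈ 830.80 → 831.
Additional respondents: 831 − 286 = 545.

545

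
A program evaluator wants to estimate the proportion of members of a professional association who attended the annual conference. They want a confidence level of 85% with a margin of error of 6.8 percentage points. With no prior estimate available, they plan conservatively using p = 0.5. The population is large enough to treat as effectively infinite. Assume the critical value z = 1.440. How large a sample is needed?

With p = 0.5, p(1−p) = 0.25.
n = z²·p(1−p)/E² = 1.440² × 0.2500 / 0.068² = 2.0736 × 0.2500 / 0.004624 ≈ 112.11.
Rounding up gives n = 113.

113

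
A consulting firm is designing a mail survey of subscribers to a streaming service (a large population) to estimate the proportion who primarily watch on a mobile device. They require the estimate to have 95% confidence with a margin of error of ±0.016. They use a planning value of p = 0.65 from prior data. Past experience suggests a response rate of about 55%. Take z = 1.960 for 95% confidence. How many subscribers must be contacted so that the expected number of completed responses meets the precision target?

Completed interviews needed: n₀ = 1.960² × 0.2275 / 0.016² ≈ 3413.92 → 3414.
At a 55% response rate, contacts needed = 3414 / 0.55 ≈ 6207.27 → 6208.

6208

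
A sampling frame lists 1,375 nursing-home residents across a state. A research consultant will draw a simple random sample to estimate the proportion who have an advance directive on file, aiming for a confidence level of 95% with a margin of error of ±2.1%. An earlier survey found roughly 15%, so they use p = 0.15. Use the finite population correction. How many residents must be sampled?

615

For 95% confidence, z = 1.96.
Unadjusted: n₀ = 1.96² × 0.15 × 0.85 / 0.021² ≈ 1110.67, so n₀ = 1111.
Finite population correction with N = 1,375: n = n₀ / (1 + (n₀−1)/N) = 1111 / (1 + 1110/1375) = 1111 / 1.8073 ≈ 614.74.
Rounding up, n = 615.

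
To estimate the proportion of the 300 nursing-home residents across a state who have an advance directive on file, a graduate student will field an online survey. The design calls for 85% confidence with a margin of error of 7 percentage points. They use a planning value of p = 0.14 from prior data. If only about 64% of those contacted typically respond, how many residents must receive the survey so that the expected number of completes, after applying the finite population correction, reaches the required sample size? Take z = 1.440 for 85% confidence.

Completed interviews needed (unadjusted): n₀ = 1.440² × 0.1204 / 0.070² ≈ 50.95 → 51.
FPC for N = 300: n = 51 / (1 + 50/300) = 51 / 1.1667 ≈ 43.71 → 44.
At a 64% response rate, contacts needed = 44 / 0.64 ≈ 68.75 → 69.

69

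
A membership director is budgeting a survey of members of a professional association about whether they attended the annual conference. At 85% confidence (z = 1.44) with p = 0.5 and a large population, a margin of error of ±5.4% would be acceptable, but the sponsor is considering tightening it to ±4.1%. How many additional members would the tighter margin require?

At ±5.4%: n = 1.44² × 0.2500 / 0.054² ≈ 177.78 → 178.
At ±4.1%: n = 1.44² × 0.2500 / 0.041² ≈ 308.39 → 309.
Additional respondents: 309 − 178 = 131.

131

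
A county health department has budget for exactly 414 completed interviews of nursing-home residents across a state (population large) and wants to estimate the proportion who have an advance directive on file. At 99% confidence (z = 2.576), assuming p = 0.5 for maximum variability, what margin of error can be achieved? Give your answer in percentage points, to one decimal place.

SE(p̂) = √[p(1−p)/n] = √[0.2500/414] = 0.02457.
E = z × SE = 2.576 × 0.02457 = 0.06330, or 6.3 percentage points.

6.3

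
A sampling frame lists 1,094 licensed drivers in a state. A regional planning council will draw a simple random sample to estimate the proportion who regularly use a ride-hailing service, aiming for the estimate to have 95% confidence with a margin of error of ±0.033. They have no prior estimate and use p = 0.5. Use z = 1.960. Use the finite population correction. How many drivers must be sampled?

Unadjusted: n₀ = 1.960² × 0.50 × 0.50 / 0.033² ≈ 881.91, so n₀ = 882.
Finite population correction with N = 1,094: n = n₀ / (1 + (n₀−1)/N) = 882 / (1 + 881/1094) = 882 / 1.8053 ≈ 488.56.
Rounding up, n = 489.

489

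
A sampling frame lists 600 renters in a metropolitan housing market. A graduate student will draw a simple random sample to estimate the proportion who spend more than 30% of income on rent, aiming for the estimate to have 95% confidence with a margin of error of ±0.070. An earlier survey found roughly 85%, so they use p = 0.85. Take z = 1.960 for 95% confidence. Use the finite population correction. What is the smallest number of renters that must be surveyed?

86

Unadjusted: n₀ = 1.960² × 0.85 × 0.15 / 0.070² ≈ 99.96, so n₀ = 100.
Finite population correction with N = 600: n = n₀ / (1 + (n₀−1)/N) = 100 / (1 + 99/600) = 100 / 1.1650 ≈ 85.84.
Rounding up, n = 86.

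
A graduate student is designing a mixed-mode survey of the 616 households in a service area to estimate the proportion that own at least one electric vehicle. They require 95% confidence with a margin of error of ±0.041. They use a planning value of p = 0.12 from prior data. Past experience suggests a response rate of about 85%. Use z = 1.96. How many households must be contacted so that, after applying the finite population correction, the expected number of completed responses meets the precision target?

205

Completed interviews needed (unadjusted): n₀ = 1.96² × 0.1056 / 0.041² ≈ 241.33 → 242.
FPC for N = 616: n = 242 / (1 + 241/616) = 242 / 1.3912 ≈ 173.95 → 174.
At an 85% response rate, contacts needed = 174 / 0.85 ≈ 204.71 → 205.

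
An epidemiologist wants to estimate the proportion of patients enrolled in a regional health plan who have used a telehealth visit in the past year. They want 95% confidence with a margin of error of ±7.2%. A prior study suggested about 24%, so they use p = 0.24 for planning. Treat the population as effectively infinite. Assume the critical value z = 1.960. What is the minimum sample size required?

136

With p = 0.24, p(1−p) = 0.1824.
n = z²·p(1−p)/E² = 1.960² × 0.1824 / 0.072² = 3.8416 × 0.1824 / 0.005184 ≈ 135.17.
Rounding up gives n = 136.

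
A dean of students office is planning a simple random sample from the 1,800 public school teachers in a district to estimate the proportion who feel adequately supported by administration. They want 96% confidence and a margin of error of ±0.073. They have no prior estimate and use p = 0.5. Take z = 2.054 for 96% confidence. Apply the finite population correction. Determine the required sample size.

Unadjusted: n₀ = 2.054² × 0.50 × 0.50 / 0.073² ≈ 197.92, so n₀ = 198.
Finite population correction with N = 1,800: n = n₀ / (1 + (n₀−1)/N) = 198 / (1 + 197/1800) = 198 / 1.1094 ≈ 178.47.
Rounding up, n = 179.

179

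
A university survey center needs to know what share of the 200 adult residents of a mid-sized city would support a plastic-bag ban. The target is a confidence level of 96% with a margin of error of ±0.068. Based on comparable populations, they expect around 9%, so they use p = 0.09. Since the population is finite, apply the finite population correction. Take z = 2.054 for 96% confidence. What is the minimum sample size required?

55

Unadjusted: n₀ = 2.054² × 0.09 × 0.91 / 0.068² ≈ 74.73, so n₀ = 75.
Finite population correction with N = 200: n = n₀ / (1 + (n₀−1)/N) = 75 / (1 + 74/200) = 75 / 1.3700 ≈ 54.74.
Rounding up, n = 55.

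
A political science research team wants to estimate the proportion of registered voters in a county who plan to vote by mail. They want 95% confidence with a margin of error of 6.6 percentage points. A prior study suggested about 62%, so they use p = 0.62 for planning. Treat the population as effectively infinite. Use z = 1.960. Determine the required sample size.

208

With p = 0.62, p(1−p) = 0.2356.
n = z²·p(1−p)/E² = 1.960² × 0.2356 / 0.066² = 3.8416 × 0.2356 / 0.004356 ≈ 207.78.
Rounding up gives n = 208.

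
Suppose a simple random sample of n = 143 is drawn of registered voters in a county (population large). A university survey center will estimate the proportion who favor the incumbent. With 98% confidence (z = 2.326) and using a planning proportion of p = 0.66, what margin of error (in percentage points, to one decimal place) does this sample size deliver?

9.2

SE(p̂) = √[p(1−p)/n] = √[0.2244/143] = 0.03961.
E = z × SE = 2.326 × 0.03961 = 0.09214, or 9.2 percentage points.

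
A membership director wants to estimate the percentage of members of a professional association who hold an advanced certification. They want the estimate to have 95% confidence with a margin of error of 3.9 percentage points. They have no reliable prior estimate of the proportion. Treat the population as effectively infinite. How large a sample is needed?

632

For 95% confidence, z = 1.96.
With no prior estimate, use p = 0.5, giving p(1−p) = 0.25.
n = z²·p(1−p)/E² = 1.96² × 0.2500 / 0.039² = 3.8416 × 0.2500 / 0.001521 ≈ 631.43.
Rounding up gives n = 632.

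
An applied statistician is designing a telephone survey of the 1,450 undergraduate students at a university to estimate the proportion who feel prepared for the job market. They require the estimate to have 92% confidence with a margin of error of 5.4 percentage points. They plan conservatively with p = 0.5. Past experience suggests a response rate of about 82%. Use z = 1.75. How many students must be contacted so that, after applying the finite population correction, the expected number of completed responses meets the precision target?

272

Completed interviews needed (unadjusted): n₀ = 1.75² × 0.2500 / 0.054² ≈ 262.56 → 263.
FPC for N = 1,450: n = 263 / (1 + 262/1450) = 263 / 1.1807 ≈ 222.75 → 223.
At an 82% response rate, contacts needed = 223 / 0.82 ≈ 271.95 → 272.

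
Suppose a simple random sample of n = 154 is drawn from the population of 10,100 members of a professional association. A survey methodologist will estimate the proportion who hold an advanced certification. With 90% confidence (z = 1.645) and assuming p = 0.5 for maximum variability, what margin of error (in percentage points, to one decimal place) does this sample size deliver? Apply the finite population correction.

6.6

Finite-population factor: (N−n)/(N−1) = (10100−154)/(10100−1) = 0.9848.
SE(p̂) = √[p(1−p)/n · (N−n)/(N−1)] = √[0.2500/154 × 0.9848] = 0.03998.
E = z × SE = 1.645 × 0.03998 = 0.06577 ≈ 6.6 percentage points.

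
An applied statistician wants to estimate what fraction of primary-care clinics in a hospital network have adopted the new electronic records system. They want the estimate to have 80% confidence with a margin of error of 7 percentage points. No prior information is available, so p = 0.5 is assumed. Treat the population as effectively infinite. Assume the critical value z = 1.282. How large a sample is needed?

With p = 0.5, p(1−p) = 0.25.
n = z²·p(1−p)/E² = 1.282² × 0.2500 / 0.070² = 1.6435 × 0.2500 / 0.004900 ≈ 83.85.
Rounding up gives n = 84.

84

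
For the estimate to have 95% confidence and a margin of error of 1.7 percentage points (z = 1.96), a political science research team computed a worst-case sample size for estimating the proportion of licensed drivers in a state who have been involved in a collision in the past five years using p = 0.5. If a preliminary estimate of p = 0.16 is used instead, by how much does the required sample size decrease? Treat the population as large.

Conservative (p = 0.5): n = 1.96² × 0.25 / 0.017² ≈ 3323.18 → 3324.
Using p = 0.16: p(1−p) = 0.1344, so n = 1.96² × 0.1344 / 0.017² ≈ 1786.54 → 1787.
Reduction: 3324 − 1787 = 1537.

1537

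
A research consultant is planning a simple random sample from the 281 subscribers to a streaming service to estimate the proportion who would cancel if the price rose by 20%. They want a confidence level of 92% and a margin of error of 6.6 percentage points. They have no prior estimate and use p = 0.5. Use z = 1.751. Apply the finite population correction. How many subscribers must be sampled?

Unadjusted: n₀ = 1.751² × 0.50 × 0.50 / 0.066² ≈ 175.96, so n₀ = 176.
Finite population correction with N = 281: n = n₀ / (1 + (n₀−1)/N) = 176 / (1 + 175/281) = 176 / 1.6228 ≈ 108.46.
Rounding up, n = 109.

109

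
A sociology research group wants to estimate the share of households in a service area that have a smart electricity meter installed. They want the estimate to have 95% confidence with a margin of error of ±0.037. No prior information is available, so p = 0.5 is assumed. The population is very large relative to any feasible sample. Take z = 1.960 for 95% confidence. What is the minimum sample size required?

702

With p = 0.5, p(1−p) = 0.25.
n = z²·p(1−p)/E² = 1.960² × 0.2500 / 0.037² = 3.8416 × 0.2500 / 0.001369 ≈ 701.53.
Rounding up gives n = 702.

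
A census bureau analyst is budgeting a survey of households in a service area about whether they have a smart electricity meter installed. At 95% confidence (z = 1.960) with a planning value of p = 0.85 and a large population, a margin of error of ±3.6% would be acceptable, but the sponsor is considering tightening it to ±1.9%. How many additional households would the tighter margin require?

979

At ±3.6%: n = 1.960² × 0.1275 / 0.036² ≈ 377.94 → 378.
At ±1.9%: n = 1.960² × 0.1275 / 0.019² ≈ 1356.80 → 1357.
Additional respondents: 1357 − 378 = 979.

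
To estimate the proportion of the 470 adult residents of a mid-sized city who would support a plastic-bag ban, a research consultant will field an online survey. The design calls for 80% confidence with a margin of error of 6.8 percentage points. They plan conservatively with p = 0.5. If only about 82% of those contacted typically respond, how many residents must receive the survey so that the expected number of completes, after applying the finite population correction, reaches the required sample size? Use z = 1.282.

92

Completed interviews needed (unadjusted): n₀ = 1.282² × 0.2500 / 0.068² ≈ 88.86 → 89.
FPC for N = 470: n = 89 / (1 + 88/470) = 89 / 1.1872 ≈ 74.96 → 75.
At an 82% response rate, contacts needed = 75 / 0.82 ≈ 91.46 → 92.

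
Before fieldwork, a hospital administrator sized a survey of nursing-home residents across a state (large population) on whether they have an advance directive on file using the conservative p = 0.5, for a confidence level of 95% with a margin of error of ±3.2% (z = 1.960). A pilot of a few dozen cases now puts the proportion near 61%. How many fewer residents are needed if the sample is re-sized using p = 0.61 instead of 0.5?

Conservative (p = 0.5): n = 1.960² × 0.25 / 0.032² ≈ 937.89 → 938.
Using p = 0.61: p(1−p) = 0.2379, so n = 1.960² × 0.2379 / 0.032² ≈ 892.50 → 893.
Reduction: 938 − 893 = 45.

45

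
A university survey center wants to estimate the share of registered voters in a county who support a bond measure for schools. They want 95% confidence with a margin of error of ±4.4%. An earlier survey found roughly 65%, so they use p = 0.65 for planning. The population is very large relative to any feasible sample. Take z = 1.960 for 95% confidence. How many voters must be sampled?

With p = 0.65, p(1−p) = 0.2275.
n = z²·p(1−p)/E² = 1.960² × 0.2275 / 0.044² = 3.8416 × 0.2275 / 0.001936 ≈ 451.43.
Rounding up gives n = 452.

452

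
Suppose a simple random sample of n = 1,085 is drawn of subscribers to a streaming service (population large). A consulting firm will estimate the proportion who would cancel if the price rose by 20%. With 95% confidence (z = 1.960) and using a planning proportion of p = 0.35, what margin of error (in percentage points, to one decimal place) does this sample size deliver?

2.8

SE(p̂) = √[p(1−p)/n] = √[0.2275/1085] = 0.01448.
E = z × SE = 1.960 × 0.01448 = 0.02838, or 2.8 percentage points.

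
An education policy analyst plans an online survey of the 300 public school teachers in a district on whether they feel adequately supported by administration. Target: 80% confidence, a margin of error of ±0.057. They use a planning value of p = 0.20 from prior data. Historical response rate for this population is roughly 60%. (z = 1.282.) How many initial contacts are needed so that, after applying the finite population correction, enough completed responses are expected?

107

Completed interviews needed (unadjusted): n₀ = 1.282² × 0.1600 / 0.057² ≈ 80.94 → 81.
FPC for N = 300: n = 81 / (1 + 80/300) = 81 / 1.2667 ≈ 63.95 → 64.
At a 60% response rate, contacts needed = 64 / 0.60 ≈ 106.67 → 107.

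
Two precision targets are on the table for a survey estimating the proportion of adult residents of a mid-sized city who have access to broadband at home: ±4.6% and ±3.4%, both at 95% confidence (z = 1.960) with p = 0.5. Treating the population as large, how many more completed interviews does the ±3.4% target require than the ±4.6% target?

At ±4.6%: n = 1.960² × 0.2500 / 0.046² ≈ 453.88 → 454.
At ±3.4%: n = 1.960² × 0.2500 / 0.034² ≈ 830.80 → 831.
Additional respondents: 831 − 454 = 377.

377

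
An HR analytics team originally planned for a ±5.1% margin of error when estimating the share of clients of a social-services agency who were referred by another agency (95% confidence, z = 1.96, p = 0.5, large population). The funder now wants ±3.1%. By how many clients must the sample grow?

630

At ±5.1%: n = 1.96² × 0.2500 / 0.051² ≈ 369.24 → 370.
At ±3.1%: n = 1.96² × 0.2500 / 0.031² ≈ 999.38 → 1000.
Additional respondents: 1000 − 370 = 630.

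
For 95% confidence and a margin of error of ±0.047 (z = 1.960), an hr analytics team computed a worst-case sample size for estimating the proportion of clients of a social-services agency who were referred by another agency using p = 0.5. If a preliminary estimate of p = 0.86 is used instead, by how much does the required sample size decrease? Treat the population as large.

Conservative (p = 0.5): n = 1.960² × 0.25 / 0.047² ≈ 434.77 → 435.
Using p = 0.86: p(1−p) = 0.1204, so n = 1.960² × 0.1204 / 0.047² ≈ 209.38 → 210.
Reduction: 435 − 210 = 225.

225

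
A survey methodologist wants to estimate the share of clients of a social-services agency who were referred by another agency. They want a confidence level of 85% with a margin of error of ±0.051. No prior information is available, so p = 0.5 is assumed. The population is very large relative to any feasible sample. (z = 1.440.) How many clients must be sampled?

200

With p = 0.5, p(1−p) = 0.25.
n = z²·p(1−p)/E² = 1.440² × 0.2500 / 0.051² = 2.0736 × 0.2500 / 0.002601 ≈ 199.31.
Rounding up gives n = 200.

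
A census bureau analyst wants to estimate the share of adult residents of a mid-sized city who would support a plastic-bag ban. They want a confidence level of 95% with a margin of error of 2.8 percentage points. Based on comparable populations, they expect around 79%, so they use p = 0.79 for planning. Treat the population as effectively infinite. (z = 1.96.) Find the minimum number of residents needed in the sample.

813

With p = 0.79, p(1−p) = 0.1659.
n = z²·p(1−p)/E² = 1.96² × 0.1659 / 0.028² = 3.8416 × 0.1659 / 0.000784 ≈ 812.91.
Rounding up gives n = 813.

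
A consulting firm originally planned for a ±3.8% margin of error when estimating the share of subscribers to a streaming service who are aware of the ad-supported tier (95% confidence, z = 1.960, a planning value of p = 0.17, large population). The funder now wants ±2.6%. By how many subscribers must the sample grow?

At ±3.8%: n = 1.960² × 0.1411 / 0.038² ≈ 375.38 → 376.
At ±2.6%: n = 1.960² × 0.1411 / 0.026² ≈ 801.85 → 802.
Additional respondents: 802 − 376 = 426.

426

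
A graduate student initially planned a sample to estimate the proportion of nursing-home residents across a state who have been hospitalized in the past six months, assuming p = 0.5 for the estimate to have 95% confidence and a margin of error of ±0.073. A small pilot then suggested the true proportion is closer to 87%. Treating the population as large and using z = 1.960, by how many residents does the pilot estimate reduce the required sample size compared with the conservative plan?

Conservative (p = 0.5): n = 1.960² × 0.25 / 0.073² ≈ 180.22 → 181.
Using p = 0.87: p(1−p) = 0.1131, so n = 1.960² × 0.1131 / 0.073² ≈ 81.53 → 82.
Reduction: 181 − 82 = 99.

99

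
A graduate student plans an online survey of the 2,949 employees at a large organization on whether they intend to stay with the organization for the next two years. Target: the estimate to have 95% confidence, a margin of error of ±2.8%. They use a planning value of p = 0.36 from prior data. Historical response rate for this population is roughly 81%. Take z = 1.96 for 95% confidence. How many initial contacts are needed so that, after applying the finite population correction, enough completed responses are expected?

1009

Completed interviews needed (unadjusted): n₀ = 1.96² × 0.2304 / 0.028² ≈ 1128.96 → 1129.
FPC for N = 2,949: n = 1129 / (1 + 1128/2949) = 1129 / 1.3825 ≈ 816.64 → 817.
At an 81% response rate, contacts needed = 817 / 0.81 ≈ 1008.64 → 1009.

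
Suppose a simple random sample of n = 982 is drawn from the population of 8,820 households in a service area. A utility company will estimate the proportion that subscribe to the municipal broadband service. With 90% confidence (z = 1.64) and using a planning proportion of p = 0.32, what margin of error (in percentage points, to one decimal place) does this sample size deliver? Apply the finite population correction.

2.3

Finite-population factor: (N−n)/(N−1) = (8820−982)/(8820−1) = 0.8888.
SE(p̂) = √[p(1−p)/n · (N−n)/(N−1)] = √[0.2176/982 × 0.8888] = 0.01403.
E = z × SE = 1.64 × 0.01403 = 0.02301 ≈ 2.3 percentage points.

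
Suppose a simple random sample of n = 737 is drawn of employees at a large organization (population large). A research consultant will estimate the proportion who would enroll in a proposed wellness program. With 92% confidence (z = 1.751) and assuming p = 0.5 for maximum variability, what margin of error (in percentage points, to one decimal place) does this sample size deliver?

3.2

SE(p̂) = √[p(1−p)/n] = √[0.2500/737] = 0.01842.
E = z × SE = 1.751 × 0.01842 = 0.03225, or 3.2 percentage points.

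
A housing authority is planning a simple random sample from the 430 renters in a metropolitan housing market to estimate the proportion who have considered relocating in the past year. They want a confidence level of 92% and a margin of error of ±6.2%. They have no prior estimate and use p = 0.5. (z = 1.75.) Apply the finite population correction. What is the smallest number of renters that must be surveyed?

137

Unadjusted: n₀ = 1.75² × 0.50 × 0.50 / 0.062² ≈ 199.17, so n₀ = 200.
Finite population correction with N = 430: n = n₀ / (1 + (n₀−1)/N) = 200 / (1 + 199/430) = 200 / 1.4628 ≈ 136.72.
Rounding up, n = 137.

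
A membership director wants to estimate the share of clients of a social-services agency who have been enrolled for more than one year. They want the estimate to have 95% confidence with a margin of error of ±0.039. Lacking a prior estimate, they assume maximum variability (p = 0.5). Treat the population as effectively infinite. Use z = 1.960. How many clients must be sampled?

632

With p = 0.5, p(1−p) = 0.25.
n = z²·p(1−p)/E² = 1.960² × 0.2500 / 0.039² = 3.8416 × 0.2500 / 0.001521 ≈ 631.43.
Rounding up gives n = 632.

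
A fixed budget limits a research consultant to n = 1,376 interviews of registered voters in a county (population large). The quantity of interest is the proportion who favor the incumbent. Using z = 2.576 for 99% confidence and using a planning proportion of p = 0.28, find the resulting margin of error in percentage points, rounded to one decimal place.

3.1

SE(p̂) = √[p(1−p)/n] = √[0.2016/1376] = 0.01210.
E = z × SE = 2.576 × 0.01210 = 0.03118, or 3.1 percentage points.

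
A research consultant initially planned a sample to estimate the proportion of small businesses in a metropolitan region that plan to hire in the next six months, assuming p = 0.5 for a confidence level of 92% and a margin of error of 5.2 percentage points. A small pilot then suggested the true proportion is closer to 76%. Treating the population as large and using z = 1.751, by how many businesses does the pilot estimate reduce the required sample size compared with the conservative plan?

77

Conservative (p = 0.5): n = 1.751² × 0.25 / 0.052² ≈ 283.47 → 284.
Using p = 0.76: p(1−p) = 0.1824, so n = 1.751² × 0.1824 / 0.052² ≈ 206.82 → 207.
Reduction: 284 − 207 = 77.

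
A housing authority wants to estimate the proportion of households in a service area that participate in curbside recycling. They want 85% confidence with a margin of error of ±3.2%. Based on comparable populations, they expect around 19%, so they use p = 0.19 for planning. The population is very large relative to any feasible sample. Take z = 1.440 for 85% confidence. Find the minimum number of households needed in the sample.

312

With p = 0.19, p(1−p) = 0.1539.
n = z²·p(1−p)/E² = 1.440² × 0.1539 / 0.032² = 2.0736 × 0.1539 / 0.001024 ≈ 311.65.
Rounding up gives n = 312.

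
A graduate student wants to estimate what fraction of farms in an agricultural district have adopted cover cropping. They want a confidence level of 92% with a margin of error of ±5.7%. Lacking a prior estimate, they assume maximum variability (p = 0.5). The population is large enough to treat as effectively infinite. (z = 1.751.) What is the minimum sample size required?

236

With p = 0.5, p(1−p) = 0.25.
n = z²·p(1−p)/E² = 1.751² × 0.2500 / 0.057² = 3.0660 × 0.2500 / 0.003249 ≈ 235.92.
Rounding up gives n = 236.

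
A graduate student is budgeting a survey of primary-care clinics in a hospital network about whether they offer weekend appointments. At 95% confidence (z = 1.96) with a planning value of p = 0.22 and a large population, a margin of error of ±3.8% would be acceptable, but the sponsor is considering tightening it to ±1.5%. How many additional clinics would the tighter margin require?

At ±3.8%: n = 1.96² × 0.1716 / 0.038² ≈ 456.52 → 457.
At ±1.5%: n = 1.96² × 0.1716 / 0.015² ≈ 2929.86 → 2930.
Additional respondents: 2930 − 457 = 2473.

2473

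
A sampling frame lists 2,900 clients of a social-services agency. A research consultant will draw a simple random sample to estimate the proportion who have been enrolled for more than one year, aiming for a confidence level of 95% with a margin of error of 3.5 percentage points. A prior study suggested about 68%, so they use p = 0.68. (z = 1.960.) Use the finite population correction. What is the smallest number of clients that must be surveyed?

553

Unadjusted: n₀ = 1.960² × 0.68 × 0.32 / 0.035² ≈ 682.39, so n₀ = 683.
Finite population correction with N = 2,900: n = n₀ / (1 + (n₀−1)/N) = 683 / (1 + 682/2900) = 683 / 1.2352 ≈ 552.96.
Rounding up, n = 553.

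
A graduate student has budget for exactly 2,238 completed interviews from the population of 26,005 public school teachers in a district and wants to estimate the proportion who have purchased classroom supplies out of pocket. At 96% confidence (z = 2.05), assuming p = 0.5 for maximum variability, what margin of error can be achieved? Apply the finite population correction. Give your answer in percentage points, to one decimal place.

Finite-population factor: (N−n)/(N−1) = (26005−2238)/(26005−1) = 0.9140.
SE(p̂) = √[p(1−p)/n · (N−n)/(N−1)] = √[0.2500/2238 × 0.9140] = 0.01010.
E = z × SE = 2.05 × 0.01010 = 0.02071 ≈ 2.1 percentage points.

2.1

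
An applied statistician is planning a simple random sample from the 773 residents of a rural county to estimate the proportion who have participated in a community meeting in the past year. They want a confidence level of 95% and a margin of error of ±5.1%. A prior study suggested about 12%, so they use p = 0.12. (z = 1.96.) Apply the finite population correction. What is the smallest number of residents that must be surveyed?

130

Unadjusted: n₀ = 1.96² × 0.12 × 0.88 / 0.051² ≈ 155.97, so n₀ = 156.
Finite population correction with N = 773: n = n₀ / (1 + (n₀−1)/N) = 156 / (1 + 155/773) = 156 / 1.2005 ≈ 129.94.
Rounding up, n = 130.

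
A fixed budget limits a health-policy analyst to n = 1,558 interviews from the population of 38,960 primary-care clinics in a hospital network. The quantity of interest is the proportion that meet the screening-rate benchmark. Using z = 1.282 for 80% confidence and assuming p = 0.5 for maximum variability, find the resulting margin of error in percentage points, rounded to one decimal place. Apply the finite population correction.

Finite-population factor: (N−n)/(N−1) = (38960−1558)/(38960−1) = 0.9600.
SE(p̂) = √[p(1−p)/n · (N−n)/(N−1)] = √[0.2500/1558 × 0.9600] = 0.01241.
E = z × SE = 1.282 × 0.01241 = 0.01591 ≈ 1.6 percentage points.

1.6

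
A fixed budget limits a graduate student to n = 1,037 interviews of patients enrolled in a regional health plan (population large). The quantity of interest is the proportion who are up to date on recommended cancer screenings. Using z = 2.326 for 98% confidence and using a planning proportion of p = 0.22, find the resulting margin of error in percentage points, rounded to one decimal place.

3.0

SE(p̂) = √[p(1−p)/n] = √[0.1716/1037] = 0.01286.
E = z × SE = 2.326 × 0.01286 = 0.02992, or 3.0 percentage points.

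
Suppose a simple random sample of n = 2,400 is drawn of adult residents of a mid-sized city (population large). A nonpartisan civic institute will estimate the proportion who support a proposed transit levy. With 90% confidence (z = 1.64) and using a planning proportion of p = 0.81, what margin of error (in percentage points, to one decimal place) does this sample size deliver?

1.3

SE(p̂) = √[p(1−p)/n] = √[0.1539/2400] = 0.00801.
E = z × SE = 1.64 × 0.00801 = 0.01313, or 1.3 percentage points.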